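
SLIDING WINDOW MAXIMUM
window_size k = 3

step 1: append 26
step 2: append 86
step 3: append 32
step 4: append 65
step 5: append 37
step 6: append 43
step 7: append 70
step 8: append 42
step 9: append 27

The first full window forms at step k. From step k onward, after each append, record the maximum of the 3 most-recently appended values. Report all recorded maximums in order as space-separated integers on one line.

Answer: 86 86 65 65 70 70 70

Derivation:
step 1: append 26 -> window=[26] (not full yet)
step 2: append 86 -> window=[26, 86] (not full yet)
step 3: append 32 -> window=[26, 86, 32] -> max=86
step 4: append 65 -> window=[86, 32, 65] -> max=86
step 5: append 37 -> window=[32, 65, 37] -> max=65
step 6: append 43 -> window=[65, 37, 43] -> max=65
step 7: append 70 -> window=[37, 43, 70] -> max=70
step 8: append 42 -> window=[43, 70, 42] -> max=70
step 9: append 27 -> window=[70, 42, 27] -> max=70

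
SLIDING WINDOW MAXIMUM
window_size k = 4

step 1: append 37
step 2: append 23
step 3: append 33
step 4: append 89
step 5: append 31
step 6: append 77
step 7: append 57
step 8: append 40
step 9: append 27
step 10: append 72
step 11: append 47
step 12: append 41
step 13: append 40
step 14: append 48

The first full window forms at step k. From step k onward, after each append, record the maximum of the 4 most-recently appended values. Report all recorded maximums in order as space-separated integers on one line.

step 1: append 37 -> window=[37] (not full yet)
step 2: append 23 -> window=[37, 23] (not full yet)
step 3: append 33 -> window=[37, 23, 33] (not full yet)
step 4: append 89 -> window=[37, 23, 33, 89] -> max=89
step 5: append 31 -> window=[23, 33, 89, 31] -> max=89
step 6: append 77 -> window=[33, 89, 31, 77] -> max=89
step 7: append 57 -> window=[89, 31, 77, 57] -> max=89
step 8: append 40 -> window=[31, 77, 57, 40] -> max=77
step 9: append 27 -> window=[77, 57, 40, 27] -> max=77
step 10: append 72 -> window=[57, 40, 27, 72] -> max=72
step 11: append 47 -> window=[40, 27, 72, 47] -> max=72
step 12: append 41 -> window=[27, 72, 47, 41] -> max=72
step 13: append 40 -> window=[72, 47, 41, 40] -> max=72
step 14: append 48 -> window=[47, 41, 40, 48] -> max=48

Answer: 89 89 89 89 77 77 72 72 72 72 48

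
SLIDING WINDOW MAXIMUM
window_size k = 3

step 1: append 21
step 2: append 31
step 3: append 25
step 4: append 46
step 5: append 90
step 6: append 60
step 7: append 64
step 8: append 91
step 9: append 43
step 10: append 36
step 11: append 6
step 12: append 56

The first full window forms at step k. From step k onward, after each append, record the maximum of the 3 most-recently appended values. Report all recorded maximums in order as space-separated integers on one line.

Answer: 31 46 90 90 90 91 91 91 43 56

Derivation:
step 1: append 21 -> window=[21] (not full yet)
step 2: append 31 -> window=[21, 31] (not full yet)
step 3: append 25 -> window=[21, 31, 25] -> max=31
step 4: append 46 -> window=[31, 25, 46] -> max=46
step 5: append 90 -> window=[25, 46, 90] -> max=90
step 6: append 60 -> window=[46, 90, 60] -> max=90
step 7: append 64 -> window=[90, 60, 64] -> max=90
step 8: append 91 -> window=[60, 64, 91] -> max=91
step 9: append 43 -> window=[64, 91, 43] -> max=91
step 10: append 36 -> window=[91, 43, 36] -> max=91
step 11: append 6 -> window=[43, 36, 6] -> max=43
step 12: append 56 -> window=[36, 6, 56] -> max=56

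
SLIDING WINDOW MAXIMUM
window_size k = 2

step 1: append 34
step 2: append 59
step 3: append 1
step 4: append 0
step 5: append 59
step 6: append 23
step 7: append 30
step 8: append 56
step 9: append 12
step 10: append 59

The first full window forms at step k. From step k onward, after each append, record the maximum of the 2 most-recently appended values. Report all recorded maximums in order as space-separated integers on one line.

Answer: 59 59 1 59 59 30 56 56 59

Derivation:
step 1: append 34 -> window=[34] (not full yet)
step 2: append 59 -> window=[34, 59] -> max=59
step 3: append 1 -> window=[59, 1] -> max=59
step 4: append 0 -> window=[1, 0] -> max=1
step 5: append 59 -> window=[0, 59] -> max=59
step 6: append 23 -> window=[59, 23] -> max=59
step 7: append 30 -> window=[23, 30] -> max=30
step 8: append 56 -> window=[30, 56] -> max=56
step 9: append 12 -> window=[56, 12] -> max=56
step 10: append 59 -> window=[12, 59] -> max=59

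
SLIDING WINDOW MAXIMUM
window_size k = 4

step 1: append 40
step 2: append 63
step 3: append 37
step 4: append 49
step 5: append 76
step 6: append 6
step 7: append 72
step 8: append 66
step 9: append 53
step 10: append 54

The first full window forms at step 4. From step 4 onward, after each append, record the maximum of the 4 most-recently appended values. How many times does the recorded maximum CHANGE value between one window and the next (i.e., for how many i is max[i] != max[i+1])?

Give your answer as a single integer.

Answer: 2

Derivation:
step 1: append 40 -> window=[40] (not full yet)
step 2: append 63 -> window=[40, 63] (not full yet)
step 3: append 37 -> window=[40, 63, 37] (not full yet)
step 4: append 49 -> window=[40, 63, 37, 49] -> max=63
step 5: append 76 -> window=[63, 37, 49, 76] -> max=76
step 6: append 6 -> window=[37, 49, 76, 6] -> max=76
step 7: append 72 -> window=[49, 76, 6, 72] -> max=76
step 8: append 66 -> window=[76, 6, 72, 66] -> max=76
step 9: append 53 -> window=[6, 72, 66, 53] -> max=72
step 10: append 54 -> window=[72, 66, 53, 54] -> max=72
Recorded maximums: 63 76 76 76 76 72 72
Changes between consecutive maximums: 2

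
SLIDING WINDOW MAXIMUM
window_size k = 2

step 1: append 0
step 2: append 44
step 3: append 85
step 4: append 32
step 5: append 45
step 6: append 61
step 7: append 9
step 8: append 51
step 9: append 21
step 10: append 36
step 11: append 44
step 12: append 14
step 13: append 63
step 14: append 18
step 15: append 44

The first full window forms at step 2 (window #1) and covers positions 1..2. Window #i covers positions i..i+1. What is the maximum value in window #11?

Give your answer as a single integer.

step 1: append 0 -> window=[0] (not full yet)
step 2: append 44 -> window=[0, 44] -> max=44
step 3: append 85 -> window=[44, 85] -> max=85
step 4: append 32 -> window=[85, 32] -> max=85
step 5: append 45 -> window=[32, 45] -> max=45
step 6: append 61 -> window=[45, 61] -> max=61
step 7: append 9 -> window=[61, 9] -> max=61
step 8: append 51 -> window=[9, 51] -> max=51
step 9: append 21 -> window=[51, 21] -> max=51
step 10: append 36 -> window=[21, 36] -> max=36
step 11: append 44 -> window=[36, 44] -> max=44
step 12: append 14 -> window=[44, 14] -> max=44
Window #11 max = 44

Answer: 44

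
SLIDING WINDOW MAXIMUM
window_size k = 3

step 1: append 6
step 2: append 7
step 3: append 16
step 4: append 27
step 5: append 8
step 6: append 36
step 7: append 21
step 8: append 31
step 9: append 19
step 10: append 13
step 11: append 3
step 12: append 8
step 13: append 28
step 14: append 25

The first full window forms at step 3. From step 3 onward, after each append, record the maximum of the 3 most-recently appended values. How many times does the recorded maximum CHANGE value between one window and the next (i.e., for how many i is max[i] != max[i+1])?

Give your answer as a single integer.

Answer: 6

Derivation:
step 1: append 6 -> window=[6] (not full yet)
step 2: append 7 -> window=[6, 7] (not full yet)
step 3: append 16 -> window=[6, 7, 16] -> max=16
step 4: append 27 -> window=[7, 16, 27] -> max=27
step 5: append 8 -> window=[16, 27, 8] -> max=27
step 6: append 36 -> window=[27, 8, 36] -> max=36
step 7: append 21 -> window=[8, 36, 21] -> max=36
step 8: append 31 -> window=[36, 21, 31] -> max=36
step 9: append 19 -> window=[21, 31, 19] -> max=31
step 10: append 13 -> window=[31, 19, 13] -> max=31
step 11: append 3 -> window=[19, 13, 3] -> max=19
step 12: append 8 -> window=[13, 3, 8] -> max=13
step 13: append 28 -> window=[3, 8, 28] -> max=28
step 14: append 25 -> window=[8, 28, 25] -> max=28
Recorded maximums: 16 27 27 36 36 36 31 31 19 13 28 28
Changes between consecutive maximums: 6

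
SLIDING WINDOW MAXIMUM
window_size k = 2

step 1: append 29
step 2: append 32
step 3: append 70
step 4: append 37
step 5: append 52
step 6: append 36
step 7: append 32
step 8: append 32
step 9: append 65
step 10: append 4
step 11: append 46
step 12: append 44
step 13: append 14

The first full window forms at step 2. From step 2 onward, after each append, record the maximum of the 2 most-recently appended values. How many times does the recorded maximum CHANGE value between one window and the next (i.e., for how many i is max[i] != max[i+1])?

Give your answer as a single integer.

Answer: 7

Derivation:
step 1: append 29 -> window=[29] (not full yet)
step 2: append 32 -> window=[29, 32] -> max=32
step 3: append 70 -> window=[32, 70] -> max=70
step 4: append 37 -> window=[70, 37] -> max=70
step 5: append 52 -> window=[37, 52] -> max=52
step 6: append 36 -> window=[52, 36] -> max=52
step 7: append 32 -> window=[36, 32] -> max=36
step 8: append 32 -> window=[32, 32] -> max=32
step 9: append 65 -> window=[32, 65] -> max=65
step 10: append 4 -> window=[65, 4] -> max=65
step 11: append 46 -> window=[4, 46] -> max=46
step 12: append 44 -> window=[46, 44] -> max=46
step 13: append 14 -> window=[44, 14] -> max=44
Recorded maximums: 32 70 70 52 52 36 32 65 65 46 46 44
Changes between consecutive maximums: 7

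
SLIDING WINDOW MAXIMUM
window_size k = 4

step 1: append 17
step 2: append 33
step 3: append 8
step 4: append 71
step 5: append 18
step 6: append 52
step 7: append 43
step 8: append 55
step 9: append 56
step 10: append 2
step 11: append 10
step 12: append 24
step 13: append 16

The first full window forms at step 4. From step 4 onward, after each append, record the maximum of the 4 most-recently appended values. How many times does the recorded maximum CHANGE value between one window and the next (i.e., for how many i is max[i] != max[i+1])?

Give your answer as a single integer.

Answer: 3

Derivation:
step 1: append 17 -> window=[17] (not full yet)
step 2: append 33 -> window=[17, 33] (not full yet)
step 3: append 8 -> window=[17, 33, 8] (not full yet)
step 4: append 71 -> window=[17, 33, 8, 71] -> max=71
step 5: append 18 -> window=[33, 8, 71, 18] -> max=71
step 6: append 52 -> window=[8, 71, 18, 52] -> max=71
step 7: append 43 -> window=[71, 18, 52, 43] -> max=71
step 8: append 55 -> window=[18, 52, 43, 55] -> max=55
step 9: append 56 -> window=[52, 43, 55, 56] -> max=56
step 10: append 2 -> window=[43, 55, 56, 2] -> max=56
step 11: append 10 -> window=[55, 56, 2, 10] -> max=56
step 12: append 24 -> window=[56, 2, 10, 24] -> max=56
step 13: append 16 -> window=[2, 10, 24, 16] -> max=24
Recorded maximums: 71 71 71 71 55 56 56 56 56 24
Changes between consecutive maximums: 3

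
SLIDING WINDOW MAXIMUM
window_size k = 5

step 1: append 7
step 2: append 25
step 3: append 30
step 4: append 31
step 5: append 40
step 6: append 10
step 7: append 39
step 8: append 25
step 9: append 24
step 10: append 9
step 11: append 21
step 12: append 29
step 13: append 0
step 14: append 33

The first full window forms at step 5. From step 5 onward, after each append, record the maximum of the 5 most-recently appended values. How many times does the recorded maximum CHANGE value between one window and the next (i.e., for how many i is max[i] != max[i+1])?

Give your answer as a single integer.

step 1: append 7 -> window=[7] (not full yet)
step 2: append 25 -> window=[7, 25] (not full yet)
step 3: append 30 -> window=[7, 25, 30] (not full yet)
step 4: append 31 -> window=[7, 25, 30, 31] (not full yet)
step 5: append 40 -> window=[7, 25, 30, 31, 40] -> max=40
step 6: append 10 -> window=[25, 30, 31, 40, 10] -> max=40
step 7: append 39 -> window=[30, 31, 40, 10, 39] -> max=40
step 8: append 25 -> window=[31, 40, 10, 39, 25] -> max=40
step 9: append 24 -> window=[40, 10, 39, 25, 24] -> max=40
step 10: append 9 -> window=[10, 39, 25, 24, 9] -> max=39
step 11: append 21 -> window=[39, 25, 24, 9, 21] -> max=39
step 12: append 29 -> window=[25, 24, 9, 21, 29] -> max=29
step 13: append 0 -> window=[24, 9, 21, 29, 0] -> max=29
step 14: append 33 -> window=[9, 21, 29, 0, 33] -> max=33
Recorded maximums: 40 40 40 40 40 39 39 29 29 33
Changes between consecutive maximums: 3

Answer: 3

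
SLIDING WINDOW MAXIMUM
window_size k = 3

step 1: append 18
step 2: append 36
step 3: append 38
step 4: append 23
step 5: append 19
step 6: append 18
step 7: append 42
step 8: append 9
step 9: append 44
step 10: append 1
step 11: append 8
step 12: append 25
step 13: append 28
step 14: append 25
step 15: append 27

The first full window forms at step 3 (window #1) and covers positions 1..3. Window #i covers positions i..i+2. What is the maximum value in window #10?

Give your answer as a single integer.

step 1: append 18 -> window=[18] (not full yet)
step 2: append 36 -> window=[18, 36] (not full yet)
step 3: append 38 -> window=[18, 36, 38] -> max=38
step 4: append 23 -> window=[36, 38, 23] -> max=38
step 5: append 19 -> window=[38, 23, 19] -> max=38
step 6: append 18 -> window=[23, 19, 18] -> max=23
step 7: append 42 -> window=[19, 18, 42] -> max=42
step 8: append 9 -> window=[18, 42, 9] -> max=42
step 9: append 44 -> window=[42, 9, 44] -> max=44
step 10: append 1 -> window=[9, 44, 1] -> max=44
step 11: append 8 -> window=[44, 1, 8] -> max=44
step 12: append 25 -> window=[1, 8, 25] -> max=25
Window #10 max = 25

Answer: 25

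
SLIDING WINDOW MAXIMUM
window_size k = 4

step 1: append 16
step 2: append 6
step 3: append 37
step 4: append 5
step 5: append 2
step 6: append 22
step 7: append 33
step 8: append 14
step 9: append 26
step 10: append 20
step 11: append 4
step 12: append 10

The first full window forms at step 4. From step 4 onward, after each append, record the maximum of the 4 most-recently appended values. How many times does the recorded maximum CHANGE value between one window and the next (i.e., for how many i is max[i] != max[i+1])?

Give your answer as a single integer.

step 1: append 16 -> window=[16] (not full yet)
step 2: append 6 -> window=[16, 6] (not full yet)
step 3: append 37 -> window=[16, 6, 37] (not full yet)
step 4: append 5 -> window=[16, 6, 37, 5] -> max=37
step 5: append 2 -> window=[6, 37, 5, 2] -> max=37
step 6: append 22 -> window=[37, 5, 2, 22] -> max=37
step 7: append 33 -> window=[5, 2, 22, 33] -> max=33
step 8: append 14 -> window=[2, 22, 33, 14] -> max=33
step 9: append 26 -> window=[22, 33, 14, 26] -> max=33
step 10: append 20 -> window=[33, 14, 26, 20] -> max=33
step 11: append 4 -> window=[14, 26, 20, 4] -> max=26
step 12: append 10 -> window=[26, 20, 4, 10] -> max=26
Recorded maximums: 37 37 37 33 33 33 33 26 26
Changes between consecutive maximums: 2

Answer: 2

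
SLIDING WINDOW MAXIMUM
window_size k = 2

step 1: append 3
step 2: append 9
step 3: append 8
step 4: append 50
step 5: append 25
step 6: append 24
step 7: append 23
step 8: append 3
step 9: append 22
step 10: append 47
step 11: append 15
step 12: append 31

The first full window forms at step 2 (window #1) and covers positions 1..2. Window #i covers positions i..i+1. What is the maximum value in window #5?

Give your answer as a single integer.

Answer: 25

Derivation:
step 1: append 3 -> window=[3] (not full yet)
step 2: append 9 -> window=[3, 9] -> max=9
step 3: append 8 -> window=[9, 8] -> max=9
step 4: append 50 -> window=[8, 50] -> max=50
step 5: append 25 -> window=[50, 25] -> max=50
step 6: append 24 -> window=[25, 24] -> max=25
Window #5 max = 25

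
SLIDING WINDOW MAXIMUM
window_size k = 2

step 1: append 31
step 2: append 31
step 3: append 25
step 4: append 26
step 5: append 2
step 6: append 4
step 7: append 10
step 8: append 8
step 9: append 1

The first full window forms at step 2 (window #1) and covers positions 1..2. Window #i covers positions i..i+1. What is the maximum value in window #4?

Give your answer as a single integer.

step 1: append 31 -> window=[31] (not full yet)
step 2: append 31 -> window=[31, 31] -> max=31
step 3: append 25 -> window=[31, 25] -> max=31
step 4: append 26 -> window=[25, 26] -> max=26
step 5: append 2 -> window=[26, 2] -> max=26
Window #4 max = 26

Answer: 26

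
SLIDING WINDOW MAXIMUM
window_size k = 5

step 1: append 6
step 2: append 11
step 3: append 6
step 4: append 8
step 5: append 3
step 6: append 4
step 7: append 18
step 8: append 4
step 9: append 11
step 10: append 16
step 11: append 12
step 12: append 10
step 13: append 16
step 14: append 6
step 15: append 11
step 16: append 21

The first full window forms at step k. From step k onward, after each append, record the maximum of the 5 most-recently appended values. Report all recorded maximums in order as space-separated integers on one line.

Answer: 11 11 18 18 18 18 18 16 16 16 16 21

Derivation:
step 1: append 6 -> window=[6] (not full yet)
step 2: append 11 -> window=[6, 11] (not full yet)
step 3: append 6 -> window=[6, 11, 6] (not full yet)
step 4: append 8 -> window=[6, 11, 6, 8] (not full yet)
step 5: append 3 -> window=[6, 11, 6, 8, 3] -> max=11
step 6: append 4 -> window=[11, 6, 8, 3, 4] -> max=11
step 7: append 18 -> window=[6, 8, 3, 4, 18] -> max=18
step 8: append 4 -> window=[8, 3, 4, 18, 4] -> max=18
step 9: append 11 -> window=[3, 4, 18, 4, 11] -> max=18
step 10: append 16 -> window=[4, 18, 4, 11, 16] -> max=18
step 11: append 12 -> window=[18, 4, 11, 16, 12] -> max=18
step 12: append 10 -> window=[4, 11, 16, 12, 10] -> max=16
step 13: append 16 -> window=[11, 16, 12, 10, 16] -> max=16
step 14: append 6 -> window=[16, 12, 10, 16, 6] -> max=16
step 15: append 11 -> window=[12, 10, 16, 6, 11] -> max=16
step 16: append 21 -> window=[10, 16, 6, 11, 21] -> max=21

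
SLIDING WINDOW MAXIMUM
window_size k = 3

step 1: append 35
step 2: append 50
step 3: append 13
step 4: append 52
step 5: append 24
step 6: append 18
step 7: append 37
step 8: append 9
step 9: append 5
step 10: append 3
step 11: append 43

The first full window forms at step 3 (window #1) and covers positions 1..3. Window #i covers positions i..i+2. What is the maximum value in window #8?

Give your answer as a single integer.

Answer: 9

Derivation:
step 1: append 35 -> window=[35] (not full yet)
step 2: append 50 -> window=[35, 50] (not full yet)
step 3: append 13 -> window=[35, 50, 13] -> max=50
step 4: append 52 -> window=[50, 13, 52] -> max=52
step 5: append 24 -> window=[13, 52, 24] -> max=52
step 6: append 18 -> window=[52, 24, 18] -> max=52
step 7: append 37 -> window=[24, 18, 37] -> max=37
step 8: append 9 -> window=[18, 37, 9] -> max=37
step 9: append 5 -> window=[37, 9, 5] -> max=37
step 10: append 3 -> window=[9, 5, 3] -> max=9
Window #8 max = 9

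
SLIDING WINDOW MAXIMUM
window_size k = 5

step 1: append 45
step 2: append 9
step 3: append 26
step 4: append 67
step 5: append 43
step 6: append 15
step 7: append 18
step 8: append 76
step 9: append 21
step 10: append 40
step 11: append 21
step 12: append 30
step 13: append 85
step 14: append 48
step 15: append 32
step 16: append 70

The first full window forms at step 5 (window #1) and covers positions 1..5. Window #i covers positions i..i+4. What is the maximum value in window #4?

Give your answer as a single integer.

Answer: 76

Derivation:
step 1: append 45 -> window=[45] (not full yet)
step 2: append 9 -> window=[45, 9] (not full yet)
step 3: append 26 -> window=[45, 9, 26] (not full yet)
step 4: append 67 -> window=[45, 9, 26, 67] (not full yet)
step 5: append 43 -> window=[45, 9, 26, 67, 43] -> max=67
step 6: append 15 -> window=[9, 26, 67, 43, 15] -> max=67
step 7: append 18 -> window=[26, 67, 43, 15, 18] -> max=67
step 8: append 76 -> window=[67, 43, 15, 18, 76] -> max=76
Window #4 max = 76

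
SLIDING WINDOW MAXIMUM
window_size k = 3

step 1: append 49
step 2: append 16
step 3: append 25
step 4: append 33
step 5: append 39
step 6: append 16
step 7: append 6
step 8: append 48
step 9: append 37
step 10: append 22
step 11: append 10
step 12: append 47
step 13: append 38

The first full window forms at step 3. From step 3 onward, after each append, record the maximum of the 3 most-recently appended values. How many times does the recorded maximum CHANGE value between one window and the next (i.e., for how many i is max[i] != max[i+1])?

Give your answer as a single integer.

step 1: append 49 -> window=[49] (not full yet)
step 2: append 16 -> window=[49, 16] (not full yet)
step 3: append 25 -> window=[49, 16, 25] -> max=49
step 4: append 33 -> window=[16, 25, 33] -> max=33
step 5: append 39 -> window=[25, 33, 39] -> max=39
step 6: append 16 -> window=[33, 39, 16] -> max=39
step 7: append 6 -> window=[39, 16, 6] -> max=39
step 8: append 48 -> window=[16, 6, 48] -> max=48
step 9: append 37 -> window=[6, 48, 37] -> max=48
step 10: append 22 -> window=[48, 37, 22] -> max=48
step 11: append 10 -> window=[37, 22, 10] -> max=37
step 12: append 47 -> window=[22, 10, 47] -> max=47
step 13: append 38 -> window=[10, 47, 38] -> max=47
Recorded maximums: 49 33 39 39 39 48 48 48 37 47 47
Changes between consecutive maximums: 5

Answer: 5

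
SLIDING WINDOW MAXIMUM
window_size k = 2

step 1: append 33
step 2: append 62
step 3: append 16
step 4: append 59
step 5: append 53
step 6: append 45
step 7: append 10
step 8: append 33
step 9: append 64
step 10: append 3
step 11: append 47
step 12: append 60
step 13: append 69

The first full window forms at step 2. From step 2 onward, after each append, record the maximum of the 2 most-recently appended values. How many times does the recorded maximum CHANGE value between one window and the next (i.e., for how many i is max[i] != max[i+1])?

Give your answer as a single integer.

Answer: 8

Derivation:
step 1: append 33 -> window=[33] (not full yet)
step 2: append 62 -> window=[33, 62] -> max=62
step 3: append 16 -> window=[62, 16] -> max=62
step 4: append 59 -> window=[16, 59] -> max=59
step 5: append 53 -> window=[59, 53] -> max=59
step 6: append 45 -> window=[53, 45] -> max=53
step 7: append 10 -> window=[45, 10] -> max=45
step 8: append 33 -> window=[10, 33] -> max=33
step 9: append 64 -> window=[33, 64] -> max=64
step 10: append 3 -> window=[64, 3] -> max=64
step 11: append 47 -> window=[3, 47] -> max=47
step 12: append 60 -> window=[47, 60] -> max=60
step 13: append 69 -> window=[60, 69] -> max=69
Recorded maximums: 62 62 59 59 53 45 33 64 64 47 60 69
Changes between consecutive maximums: 8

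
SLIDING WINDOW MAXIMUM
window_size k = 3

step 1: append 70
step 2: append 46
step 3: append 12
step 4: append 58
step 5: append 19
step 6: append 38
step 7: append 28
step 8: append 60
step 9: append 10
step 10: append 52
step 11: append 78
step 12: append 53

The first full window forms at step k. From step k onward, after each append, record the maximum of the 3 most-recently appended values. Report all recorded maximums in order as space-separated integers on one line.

Answer: 70 58 58 58 38 60 60 60 78 78

Derivation:
step 1: append 70 -> window=[70] (not full yet)
step 2: append 46 -> window=[70, 46] (not full yet)
step 3: append 12 -> window=[70, 46, 12] -> max=70
step 4: append 58 -> window=[46, 12, 58] -> max=58
step 5: append 19 -> window=[12, 58, 19] -> max=58
step 6: append 38 -> window=[58, 19, 38] -> max=58
step 7: append 28 -> window=[19, 38, 28] -> max=38
step 8: append 60 -> window=[38, 28, 60] -> max=60
step 9: append 10 -> window=[28, 60, 10] -> max=60
step 10: append 52 -> window=[60, 10, 52] -> max=60
step 11: append 78 -> window=[10, 52, 78] -> max=78
step 12: append 53 -> window=[52, 78, 53] -> max=78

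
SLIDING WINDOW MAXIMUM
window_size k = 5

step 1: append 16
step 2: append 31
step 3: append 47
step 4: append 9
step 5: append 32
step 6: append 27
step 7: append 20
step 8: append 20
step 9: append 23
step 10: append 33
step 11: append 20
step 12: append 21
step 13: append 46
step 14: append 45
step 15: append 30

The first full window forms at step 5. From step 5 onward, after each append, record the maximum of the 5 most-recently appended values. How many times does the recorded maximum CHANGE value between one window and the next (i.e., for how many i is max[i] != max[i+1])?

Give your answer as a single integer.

Answer: 3

Derivation:
step 1: append 16 -> window=[16] (not full yet)
step 2: append 31 -> window=[16, 31] (not full yet)
step 3: append 47 -> window=[16, 31, 47] (not full yet)
step 4: append 9 -> window=[16, 31, 47, 9] (not full yet)
step 5: append 32 -> window=[16, 31, 47, 9, 32] -> max=47
step 6: append 27 -> window=[31, 47, 9, 32, 27] -> max=47
step 7: append 20 -> window=[47, 9, 32, 27, 20] -> max=47
step 8: append 20 -> window=[9, 32, 27, 20, 20] -> max=32
step 9: append 23 -> window=[32, 27, 20, 20, 23] -> max=32
step 10: append 33 -> window=[27, 20, 20, 23, 33] -> max=33
step 11: append 20 -> window=[20, 20, 23, 33, 20] -> max=33
step 12: append 21 -> window=[20, 23, 33, 20, 21] -> max=33
step 13: append 46 -> window=[23, 33, 20, 21, 46] -> max=46
step 14: append 45 -> window=[33, 20, 21, 46, 45] -> max=46
step 15: append 30 -> window=[20, 21, 46, 45, 30] -> max=46
Recorded maximums: 47 47 47 32 32 33 33 33 46 46 46
Changes between consecutive maximums: 3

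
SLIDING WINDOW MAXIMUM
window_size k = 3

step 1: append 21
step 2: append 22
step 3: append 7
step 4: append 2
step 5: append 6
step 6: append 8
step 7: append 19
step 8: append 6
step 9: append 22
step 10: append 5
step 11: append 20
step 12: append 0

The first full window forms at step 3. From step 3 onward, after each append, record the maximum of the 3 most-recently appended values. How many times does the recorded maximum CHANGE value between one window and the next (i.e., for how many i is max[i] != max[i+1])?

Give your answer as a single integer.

Answer: 5

Derivation:
step 1: append 21 -> window=[21] (not full yet)
step 2: append 22 -> window=[21, 22] (not full yet)
step 3: append 7 -> window=[21, 22, 7] -> max=22
step 4: append 2 -> window=[22, 7, 2] -> max=22
step 5: append 6 -> window=[7, 2, 6] -> max=7
step 6: append 8 -> window=[2, 6, 8] -> max=8
step 7: append 19 -> window=[6, 8, 19] -> max=19
step 8: append 6 -> window=[8, 19, 6] -> max=19
step 9: append 22 -> window=[19, 6, 22] -> max=22
step 10: append 5 -> window=[6, 22, 5] -> max=22
step 11: append 20 -> window=[22, 5, 20] -> max=22
step 12: append 0 -> window=[5, 20, 0] -> max=20
Recorded maximums: 22 22 7 8 19 19 22 22 22 20
Changes between consecutive maximums: 5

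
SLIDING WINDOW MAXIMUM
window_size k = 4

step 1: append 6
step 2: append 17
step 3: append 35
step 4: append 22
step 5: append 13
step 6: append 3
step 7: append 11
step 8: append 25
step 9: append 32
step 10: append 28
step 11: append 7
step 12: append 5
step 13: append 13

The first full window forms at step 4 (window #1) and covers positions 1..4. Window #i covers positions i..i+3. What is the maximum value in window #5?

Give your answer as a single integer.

step 1: append 6 -> window=[6] (not full yet)
step 2: append 17 -> window=[6, 17] (not full yet)
step 3: append 35 -> window=[6, 17, 35] (not full yet)
step 4: append 22 -> window=[6, 17, 35, 22] -> max=35
step 5: append 13 -> window=[17, 35, 22, 13] -> max=35
step 6: append 3 -> window=[35, 22, 13, 3] -> max=35
step 7: append 11 -> window=[22, 13, 3, 11] -> max=22
step 8: append 25 -> window=[13, 3, 11, 25] -> max=25
Window #5 max = 25

Answer: 25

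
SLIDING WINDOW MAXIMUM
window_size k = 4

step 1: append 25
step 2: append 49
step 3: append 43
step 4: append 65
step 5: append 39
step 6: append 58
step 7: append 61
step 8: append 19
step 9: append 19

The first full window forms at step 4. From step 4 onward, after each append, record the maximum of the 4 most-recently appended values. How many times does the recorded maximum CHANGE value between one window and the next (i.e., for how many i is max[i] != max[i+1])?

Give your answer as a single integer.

Answer: 1

Derivation:
step 1: append 25 -> window=[25] (not full yet)
step 2: append 49 -> window=[25, 49] (not full yet)
step 3: append 43 -> window=[25, 49, 43] (not full yet)
step 4: append 65 -> window=[25, 49, 43, 65] -> max=65
step 5: append 39 -> window=[49, 43, 65, 39] -> max=65
step 6: append 58 -> window=[43, 65, 39, 58] -> max=65
step 7: append 61 -> window=[65, 39, 58, 61] -> max=65
step 8: append 19 -> window=[39, 58, 61, 19] -> max=61
step 9: append 19 -> window=[58, 61, 19, 19] -> max=61
Recorded maximums: 65 65 65 65 61 61
Changes between consecutive maximums: 1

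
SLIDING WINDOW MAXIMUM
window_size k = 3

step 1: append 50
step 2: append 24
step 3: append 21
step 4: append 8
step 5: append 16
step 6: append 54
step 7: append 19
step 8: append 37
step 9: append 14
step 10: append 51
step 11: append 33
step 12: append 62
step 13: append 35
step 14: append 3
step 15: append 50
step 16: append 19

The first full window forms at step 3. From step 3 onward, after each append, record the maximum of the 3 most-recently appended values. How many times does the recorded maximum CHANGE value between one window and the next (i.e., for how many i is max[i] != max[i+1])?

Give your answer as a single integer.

Answer: 7

Derivation:
step 1: append 50 -> window=[50] (not full yet)
step 2: append 24 -> window=[50, 24] (not full yet)
step 3: append 21 -> window=[50, 24, 21] -> max=50
step 4: append 8 -> window=[24, 21, 8] -> max=24
step 5: append 16 -> window=[21, 8, 16] -> max=21
step 6: append 54 -> window=[8, 16, 54] -> max=54
step 7: append 19 -> window=[16, 54, 19] -> max=54
step 8: append 37 -> window=[54, 19, 37] -> max=54
step 9: append 14 -> window=[19, 37, 14] -> max=37
step 10: append 51 -> window=[37, 14, 51] -> max=51
step 11: append 33 -> window=[14, 51, 33] -> max=51
step 12: append 62 -> window=[51, 33, 62] -> max=62
step 13: append 35 -> window=[33, 62, 35] -> max=62
step 14: append 3 -> window=[62, 35, 3] -> max=62
step 15: append 50 -> window=[35, 3, 50] -> max=50
step 16: append 19 -> window=[3, 50, 19] -> max=50
Recorded maximums: 50 24 21 54 54 54 37 51 51 62 62 62 50 50
Changes between consecutive maximums: 7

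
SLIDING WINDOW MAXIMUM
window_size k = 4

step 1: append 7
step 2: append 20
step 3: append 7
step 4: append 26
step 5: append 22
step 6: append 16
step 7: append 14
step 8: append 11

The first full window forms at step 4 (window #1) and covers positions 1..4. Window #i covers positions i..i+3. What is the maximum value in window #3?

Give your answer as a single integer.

step 1: append 7 -> window=[7] (not full yet)
step 2: append 20 -> window=[7, 20] (not full yet)
step 3: append 7 -> window=[7, 20, 7] (not full yet)
step 4: append 26 -> window=[7, 20, 7, 26] -> max=26
step 5: append 22 -> window=[20, 7, 26, 22] -> max=26
step 6: append 16 -> window=[7, 26, 22, 16] -> max=26
Window #3 max = 26

Answer: 26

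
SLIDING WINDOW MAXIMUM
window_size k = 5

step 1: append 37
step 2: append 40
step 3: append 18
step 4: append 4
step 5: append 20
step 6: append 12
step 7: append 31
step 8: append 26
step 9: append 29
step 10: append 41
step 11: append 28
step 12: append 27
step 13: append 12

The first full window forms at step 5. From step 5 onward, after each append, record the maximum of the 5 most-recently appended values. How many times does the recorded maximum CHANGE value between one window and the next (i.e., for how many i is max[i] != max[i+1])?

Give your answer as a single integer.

Answer: 2

Derivation:
step 1: append 37 -> window=[37] (not full yet)
step 2: append 40 -> window=[37, 40] (not full yet)
step 3: append 18 -> window=[37, 40, 18] (not full yet)
step 4: append 4 -> window=[37, 40, 18, 4] (not full yet)
step 5: append 20 -> window=[37, 40, 18, 4, 20] -> max=40
step 6: append 12 -> window=[40, 18, 4, 20, 12] -> max=40
step 7: append 31 -> window=[18, 4, 20, 12, 31] -> max=31
step 8: append 26 -> window=[4, 20, 12, 31, 26] -> max=31
step 9: append 29 -> window=[20, 12, 31, 26, 29] -> max=31
step 10: append 41 -> window=[12, 31, 26, 29, 41] -> max=41
step 11: append 28 -> window=[31, 26, 29, 41, 28] -> max=41
step 12: append 27 -> window=[26, 29, 41, 28, 27] -> max=41
step 13: append 12 -> window=[29, 41, 28, 27, 12] -> max=41
Recorded maximums: 40 40 31 31 31 41 41 41 41
Changes between consecutive maximums: 2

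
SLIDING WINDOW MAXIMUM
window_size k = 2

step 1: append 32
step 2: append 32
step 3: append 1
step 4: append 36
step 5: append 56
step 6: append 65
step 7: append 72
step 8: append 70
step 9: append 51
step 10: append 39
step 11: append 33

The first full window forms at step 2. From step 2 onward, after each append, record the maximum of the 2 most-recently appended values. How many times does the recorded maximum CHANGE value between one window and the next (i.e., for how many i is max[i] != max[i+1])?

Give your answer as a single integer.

Answer: 7

Derivation:
step 1: append 32 -> window=[32] (not full yet)
step 2: append 32 -> window=[32, 32] -> max=32
step 3: append 1 -> window=[32, 1] -> max=32
step 4: append 36 -> window=[1, 36] -> max=36
step 5: append 56 -> window=[36, 56] -> max=56
step 6: append 65 -> window=[56, 65] -> max=65
step 7: append 72 -> window=[65, 72] -> max=72
step 8: append 70 -> window=[72, 70] -> max=72
step 9: append 51 -> window=[70, 51] -> max=70
step 10: append 39 -> window=[51, 39] -> max=51
step 11: append 33 -> window=[39, 33] -> max=39
Recorded maximums: 32 32 36 56 65 72 72 70 51 39
Changes between consecutive maximums: 7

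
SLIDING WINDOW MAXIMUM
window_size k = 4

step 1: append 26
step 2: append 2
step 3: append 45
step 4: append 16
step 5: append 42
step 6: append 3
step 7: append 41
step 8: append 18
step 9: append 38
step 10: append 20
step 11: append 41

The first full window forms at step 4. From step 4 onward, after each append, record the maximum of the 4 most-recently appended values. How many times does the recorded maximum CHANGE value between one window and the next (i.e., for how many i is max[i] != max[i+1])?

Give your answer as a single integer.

step 1: append 26 -> window=[26] (not full yet)
step 2: append 2 -> window=[26, 2] (not full yet)
step 3: append 45 -> window=[26, 2, 45] (not full yet)
step 4: append 16 -> window=[26, 2, 45, 16] -> max=45
step 5: append 42 -> window=[2, 45, 16, 42] -> max=45
step 6: append 3 -> window=[45, 16, 42, 3] -> max=45
step 7: append 41 -> window=[16, 42, 3, 41] -> max=42
step 8: append 18 -> window=[42, 3, 41, 18] -> max=42
step 9: append 38 -> window=[3, 41, 18, 38] -> max=41
step 10: append 20 -> window=[41, 18, 38, 20] -> max=41
step 11: append 41 -> window=[18, 38, 20, 41] -> max=41
Recorded maximums: 45 45 45 42 42 41 41 41
Changes between consecutive maximums: 2

Answer: 2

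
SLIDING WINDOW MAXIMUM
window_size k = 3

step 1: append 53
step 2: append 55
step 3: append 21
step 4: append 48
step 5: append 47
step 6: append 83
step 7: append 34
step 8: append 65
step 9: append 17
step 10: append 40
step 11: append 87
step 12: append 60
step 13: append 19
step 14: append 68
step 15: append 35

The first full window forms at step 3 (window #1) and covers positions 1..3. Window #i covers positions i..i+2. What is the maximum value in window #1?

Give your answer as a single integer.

step 1: append 53 -> window=[53] (not full yet)
step 2: append 55 -> window=[53, 55] (not full yet)
step 3: append 21 -> window=[53, 55, 21] -> max=55
Window #1 max = 55

Answer: 55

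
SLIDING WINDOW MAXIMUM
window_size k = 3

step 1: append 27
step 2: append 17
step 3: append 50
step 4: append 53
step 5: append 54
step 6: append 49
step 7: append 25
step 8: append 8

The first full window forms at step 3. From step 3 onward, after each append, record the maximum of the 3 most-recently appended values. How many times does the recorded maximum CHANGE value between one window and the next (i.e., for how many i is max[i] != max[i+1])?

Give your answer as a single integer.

Answer: 3

Derivation:
step 1: append 27 -> window=[27] (not full yet)
step 2: append 17 -> window=[27, 17] (not full yet)
step 3: append 50 -> window=[27, 17, 50] -> max=50
step 4: append 53 -> window=[17, 50, 53] -> max=53
step 5: append 54 -> window=[50, 53, 54] -> max=54
step 6: append 49 -> window=[53, 54, 49] -> max=54
step 7: append 25 -> window=[54, 49, 25] -> max=54
step 8: append 8 -> window=[49, 25, 8] -> max=49
Recorded maximums: 50 53 54 54 54 49
Changes between consecutive maximums: 3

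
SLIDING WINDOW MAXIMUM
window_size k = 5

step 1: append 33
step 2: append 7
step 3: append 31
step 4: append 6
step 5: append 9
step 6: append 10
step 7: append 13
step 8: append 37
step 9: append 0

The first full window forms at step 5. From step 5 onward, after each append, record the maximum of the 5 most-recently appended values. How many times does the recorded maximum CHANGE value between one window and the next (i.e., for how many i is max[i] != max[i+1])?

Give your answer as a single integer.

step 1: append 33 -> window=[33] (not full yet)
step 2: append 7 -> window=[33, 7] (not full yet)
step 3: append 31 -> window=[33, 7, 31] (not full yet)
step 4: append 6 -> window=[33, 7, 31, 6] (not full yet)
step 5: append 9 -> window=[33, 7, 31, 6, 9] -> max=33
step 6: append 10 -> window=[7, 31, 6, 9, 10] -> max=31
step 7: append 13 -> window=[31, 6, 9, 10, 13] -> max=31
step 8: append 37 -> window=[6, 9, 10, 13, 37] -> max=37
step 9: append 0 -> window=[9, 10, 13, 37, 0] -> max=37
Recorded maximums: 33 31 31 37 37
Changes between consecutive maximums: 2

Answer: 2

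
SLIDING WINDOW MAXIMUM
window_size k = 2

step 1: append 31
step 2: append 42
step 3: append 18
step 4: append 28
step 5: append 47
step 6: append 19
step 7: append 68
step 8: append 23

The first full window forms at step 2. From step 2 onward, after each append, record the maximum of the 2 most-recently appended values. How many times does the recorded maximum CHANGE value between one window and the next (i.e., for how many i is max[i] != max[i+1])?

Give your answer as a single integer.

Answer: 3

Derivation:
step 1: append 31 -> window=[31] (not full yet)
step 2: append 42 -> window=[31, 42] -> max=42
step 3: append 18 -> window=[42, 18] -> max=42
step 4: append 28 -> window=[18, 28] -> max=28
step 5: append 47 -> window=[28, 47] -> max=47
step 6: append 19 -> window=[47, 19] -> max=47
step 7: append 68 -> window=[19, 68] -> max=68
step 8: append 23 -> window=[68, 23] -> max=68
Recorded maximums: 42 42 28 47 47 68 68
Changes between consecutive maximums: 3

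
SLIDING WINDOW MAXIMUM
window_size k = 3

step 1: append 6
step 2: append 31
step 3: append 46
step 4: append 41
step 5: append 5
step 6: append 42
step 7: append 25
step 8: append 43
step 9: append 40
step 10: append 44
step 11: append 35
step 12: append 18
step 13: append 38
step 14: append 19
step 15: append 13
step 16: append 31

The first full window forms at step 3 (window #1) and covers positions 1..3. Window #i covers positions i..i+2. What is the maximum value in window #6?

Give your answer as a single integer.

step 1: append 6 -> window=[6] (not full yet)
step 2: append 31 -> window=[6, 31] (not full yet)
step 3: append 46 -> window=[6, 31, 46] -> max=46
step 4: append 41 -> window=[31, 46, 41] -> max=46
step 5: append 5 -> window=[46, 41, 5] -> max=46
step 6: append 42 -> window=[41, 5, 42] -> max=42
step 7: append 25 -> window=[5, 42, 25] -> max=42
step 8: append 43 -> window=[42, 25, 43] -> max=43
Window #6 max = 43

Answer: 43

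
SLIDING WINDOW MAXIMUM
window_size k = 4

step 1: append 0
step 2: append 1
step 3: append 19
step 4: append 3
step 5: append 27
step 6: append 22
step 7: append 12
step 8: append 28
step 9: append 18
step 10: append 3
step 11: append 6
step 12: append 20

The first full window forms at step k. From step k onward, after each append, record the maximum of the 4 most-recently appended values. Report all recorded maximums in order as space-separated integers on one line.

Answer: 19 27 27 27 28 28 28 28 20

Derivation:
step 1: append 0 -> window=[0] (not full yet)
step 2: append 1 -> window=[0, 1] (not full yet)
step 3: append 19 -> window=[0, 1, 19] (not full yet)
step 4: append 3 -> window=[0, 1, 19, 3] -> max=19
step 5: append 27 -> window=[1, 19, 3, 27] -> max=27
step 6: append 22 -> window=[19, 3, 27, 22] -> max=27
step 7: append 12 -> window=[3, 27, 22, 12] -> max=27
step 8: append 28 -> window=[27, 22, 12, 28] -> max=28
step 9: append 18 -> window=[22, 12, 28, 18] -> max=28
step 10: append 3 -> window=[12, 28, 18, 3] -> max=28
step 11: append 6 -> window=[28, 18, 3, 6] -> max=28
step 12: append 20 -> window=[18, 3, 6, 20] -> max=20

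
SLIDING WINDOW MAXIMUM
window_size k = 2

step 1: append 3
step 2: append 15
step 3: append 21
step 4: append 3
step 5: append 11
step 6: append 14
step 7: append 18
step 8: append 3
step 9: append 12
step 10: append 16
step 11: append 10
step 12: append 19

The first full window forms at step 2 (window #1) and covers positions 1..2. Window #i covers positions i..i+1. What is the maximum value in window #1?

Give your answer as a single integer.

Answer: 15

Derivation:
step 1: append 3 -> window=[3] (not full yet)
step 2: append 15 -> window=[3, 15] -> max=15
Window #1 max = 15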